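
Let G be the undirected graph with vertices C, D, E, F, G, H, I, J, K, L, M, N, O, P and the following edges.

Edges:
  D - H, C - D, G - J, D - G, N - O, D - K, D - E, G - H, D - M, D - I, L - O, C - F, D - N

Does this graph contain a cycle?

Yes

DFS, tracking each vertex's parent; an edge to a visited non-parent vertex closes a cycle.
Start from P:
visit P (parent –)
visit C (parent –)
  visit D (parent C)
    visit N (parent D)
      N–D: parent, skip
      visit O (parent N)
        O–N: parent, skip
        visit L (parent O)
          L–O: parent, skip
    D–C: parent, skip
    visit I (parent D)
      I–D: parent, skip
    visit H (parent D)
      H–D: parent, skip
      visit G (parent H)
        G–H: parent, skip
        G–D: D visited and ≠ parent → cycle
Cycle: D – H – G – D.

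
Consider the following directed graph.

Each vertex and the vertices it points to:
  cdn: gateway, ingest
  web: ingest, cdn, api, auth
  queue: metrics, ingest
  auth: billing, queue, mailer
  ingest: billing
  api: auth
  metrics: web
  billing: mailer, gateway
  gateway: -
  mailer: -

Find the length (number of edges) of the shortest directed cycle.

4

For each vertex v, BFS finds the shortest path from v back to v.
The shortest such closed walk is metrics → web → auth → queue → metrics, length 4.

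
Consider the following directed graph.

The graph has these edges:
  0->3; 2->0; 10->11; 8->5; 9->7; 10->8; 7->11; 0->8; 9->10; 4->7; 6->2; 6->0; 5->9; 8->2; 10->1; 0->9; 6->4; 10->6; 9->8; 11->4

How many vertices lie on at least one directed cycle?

10

A vertex is on a directed cycle iff it belongs to a strongly connected component of size ≥ 2 (or has a self-loop).
The vertices on cycles are {0, 2, 4, 5, 6, 7, 8, 9, 10, 11} — 10 in total.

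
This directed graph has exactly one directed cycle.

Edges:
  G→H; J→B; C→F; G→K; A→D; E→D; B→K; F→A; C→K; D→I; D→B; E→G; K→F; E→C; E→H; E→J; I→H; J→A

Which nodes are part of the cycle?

DFS with gray/black marking from A:
A gray
  D gray
    I gray
      H gray
      H black
    I black
    B gray
      K gray
        F gray
          F→A: A is gray → back edge
Back edge closes the cycle A → D → B → K → F → A; its vertices are {A, B, D, F, K}.

A, B, D, F, K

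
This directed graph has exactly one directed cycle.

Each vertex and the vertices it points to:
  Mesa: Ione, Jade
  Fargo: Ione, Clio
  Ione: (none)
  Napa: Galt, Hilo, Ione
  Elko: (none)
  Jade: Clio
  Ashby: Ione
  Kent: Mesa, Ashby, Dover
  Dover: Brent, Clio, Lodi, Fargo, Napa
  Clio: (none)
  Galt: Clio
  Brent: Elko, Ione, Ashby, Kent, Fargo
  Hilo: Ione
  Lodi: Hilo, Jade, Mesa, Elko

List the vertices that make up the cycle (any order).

DFS with gray/black marking from Dover:
Dover gray
  Brent gray
    Elko gray
    Elko black
    Ione gray
    Ione black
    Ashby gray
      Ashby→Ione: Ione black — skip
    Ashby black
    Kent gray
      Mesa gray
        Mesa→Ione: Ione black — skip
        Jade gray
          Clio gray
          Clio black
        Jade black
      Mesa black
      Kent→Ashby: Ashby black — skip
      Kent→Dover: Dover is gray → back edge
Back edge closes the cycle Dover → Brent → Kent → Dover; its vertices are {Kent, Brent, Dover}.

Kent, Brent, Dover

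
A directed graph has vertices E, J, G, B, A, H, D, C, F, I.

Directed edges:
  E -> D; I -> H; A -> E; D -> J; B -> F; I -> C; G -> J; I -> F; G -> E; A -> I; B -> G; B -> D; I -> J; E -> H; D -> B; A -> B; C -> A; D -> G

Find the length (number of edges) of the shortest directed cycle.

2

For each vertex v, BFS finds the shortest path from v back to v.
The shortest such closed walk is B → D → B, length 2.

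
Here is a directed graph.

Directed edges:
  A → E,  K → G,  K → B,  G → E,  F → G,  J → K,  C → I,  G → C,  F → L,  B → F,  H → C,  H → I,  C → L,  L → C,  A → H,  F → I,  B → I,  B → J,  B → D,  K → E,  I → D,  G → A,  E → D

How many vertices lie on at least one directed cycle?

5

A vertex is on a directed cycle iff it belongs to a strongly connected component of size ≥ 2 (or has a self-loop).
The vertices on cycles are {B, C, J, K, L} — 5 in total.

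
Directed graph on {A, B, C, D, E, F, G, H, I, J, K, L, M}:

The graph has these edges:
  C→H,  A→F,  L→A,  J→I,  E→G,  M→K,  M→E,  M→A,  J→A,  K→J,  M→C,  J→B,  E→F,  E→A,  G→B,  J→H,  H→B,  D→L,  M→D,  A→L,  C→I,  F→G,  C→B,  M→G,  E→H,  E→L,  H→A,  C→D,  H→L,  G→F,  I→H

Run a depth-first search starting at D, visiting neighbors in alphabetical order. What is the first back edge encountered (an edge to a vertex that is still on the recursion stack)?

G->F

DFS from D (visiting neighbors in alphabetical order); mark gray on enter, black on exit:
D gray
  L gray
    A gray
      F gray
        G gray
          B gray
          B black
          G→F: F is gray → back edge
First back edge: G → F.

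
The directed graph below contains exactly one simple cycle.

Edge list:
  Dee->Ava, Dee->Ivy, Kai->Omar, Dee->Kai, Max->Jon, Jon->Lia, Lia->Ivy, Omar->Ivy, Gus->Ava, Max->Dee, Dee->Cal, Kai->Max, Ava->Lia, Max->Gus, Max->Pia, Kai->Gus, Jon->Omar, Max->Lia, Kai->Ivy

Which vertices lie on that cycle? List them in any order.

DFS with gray/black marking from Kai:
Kai gray
  Ivy gray
  Ivy black
  Gus gray
    Ava gray
      Lia gray
        Lia→Ivy: Ivy black — skip
      Lia black
    Ava black
  Gus black
  Max gray
    Max→Gus: Gus black — skip
    Dee gray
      Cal gray
      Cal black
      Dee→Kai: Kai is gray → back edge
Back edge closes the cycle Kai → Max → Dee → Kai; its vertices are {Dee, Kai, Max}.

Dee, Kai, Max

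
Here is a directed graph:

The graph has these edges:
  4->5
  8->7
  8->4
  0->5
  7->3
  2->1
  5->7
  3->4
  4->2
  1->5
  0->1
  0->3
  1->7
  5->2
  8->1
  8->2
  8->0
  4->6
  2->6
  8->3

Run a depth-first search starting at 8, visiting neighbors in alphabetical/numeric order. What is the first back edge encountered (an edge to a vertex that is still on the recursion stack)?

2->1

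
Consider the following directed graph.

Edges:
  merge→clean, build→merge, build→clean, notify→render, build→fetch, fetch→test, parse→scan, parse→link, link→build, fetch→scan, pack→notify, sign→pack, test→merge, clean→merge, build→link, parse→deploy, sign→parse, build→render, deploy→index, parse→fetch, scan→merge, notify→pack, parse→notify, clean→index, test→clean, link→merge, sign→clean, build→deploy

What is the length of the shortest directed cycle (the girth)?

2

For each vertex v, BFS finds the shortest path from v back to v.
The shortest such closed walk is link → build → link, length 2.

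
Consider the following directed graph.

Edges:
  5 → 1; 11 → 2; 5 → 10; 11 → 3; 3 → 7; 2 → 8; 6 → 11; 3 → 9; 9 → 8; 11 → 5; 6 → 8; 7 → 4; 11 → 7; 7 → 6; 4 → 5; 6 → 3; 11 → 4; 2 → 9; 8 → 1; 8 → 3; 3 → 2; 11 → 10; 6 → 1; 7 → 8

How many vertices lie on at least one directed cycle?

7

A vertex is on a directed cycle iff it belongs to a strongly connected component of size ≥ 2 (or has a self-loop).
The vertices on cycles are {2, 3, 6, 7, 8, 9, 11} — 7 in total.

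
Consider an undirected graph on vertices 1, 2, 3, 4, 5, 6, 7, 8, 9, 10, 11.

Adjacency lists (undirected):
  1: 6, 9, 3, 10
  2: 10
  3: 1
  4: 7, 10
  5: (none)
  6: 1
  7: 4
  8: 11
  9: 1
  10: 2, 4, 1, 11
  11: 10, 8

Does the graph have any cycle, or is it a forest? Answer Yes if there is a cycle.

DFS, tracking each vertex's parent; an edge to a visited non-parent vertex closes a cycle.
Start from 9:
visit 9 (parent –)
  visit 1 (parent 9)
    visit 6 (parent 1)
      6–1: parent, skip
    1–9: parent, skip
    visit 3 (parent 1)
      3–1: parent, skip
    visit 10 (parent 1)
      visit 2 (parent 10)
        2–10: parent, skip
      visit 4 (parent 10)
        visit 7 (parent 4)
          7–4: parent, skip
        4–10: parent, skip
      10–1: parent, skip
      visit 11 (parent 10)
        11–10: parent, skip
        visit 8 (parent 11)
          8–11: parent, skip
visit 5 (parent –)
No non-parent visited neighbor found — the graph is a forest.

No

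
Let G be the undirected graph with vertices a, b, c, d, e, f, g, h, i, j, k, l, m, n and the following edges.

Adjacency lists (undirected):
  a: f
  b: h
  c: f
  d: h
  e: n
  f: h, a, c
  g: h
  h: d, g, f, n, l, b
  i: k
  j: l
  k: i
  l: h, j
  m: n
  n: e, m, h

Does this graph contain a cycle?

DFS, tracking each vertex's parent; an edge to a visited non-parent vertex closes a cycle.
Start from k:
visit k (parent –)
  visit i (parent k)
    i–k: parent, skip
visit a (parent –)
  visit f (parent a)
    visit h (parent f)
      visit d (parent h)
        d–h: parent, skip
      visit g (parent h)
        g–h: parent, skip
      h–f: parent, skip
      visit n (parent h)
        visit e (parent n)
          e–n: parent, skip
        visit m (parent n)
          m–n: parent, skip
        n–h: parent, skip
      visit l (parent h)
        l–h: parent, skip
        visit j (parent l)
          j–l: parent, skip
      visit b (parent h)
        b–h: parent, skip
    f–a: parent, skip
    visit c (parent f)
      c–f: parent, skip
No non-parent visited neighbor found — the graph is a forest.

No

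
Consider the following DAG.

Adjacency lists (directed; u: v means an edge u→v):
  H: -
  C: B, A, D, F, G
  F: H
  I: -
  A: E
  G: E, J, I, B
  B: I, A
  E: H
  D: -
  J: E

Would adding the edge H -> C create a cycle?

Adding H→C creates a cycle iff C can already reach H.
Path from C: C → F → H.
So C → … → H → C is a cycle.

Yes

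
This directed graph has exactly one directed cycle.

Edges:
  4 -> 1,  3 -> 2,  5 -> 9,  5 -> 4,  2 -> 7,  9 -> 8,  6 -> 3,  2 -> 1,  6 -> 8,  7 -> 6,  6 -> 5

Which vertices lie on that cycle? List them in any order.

2, 3, 6, 7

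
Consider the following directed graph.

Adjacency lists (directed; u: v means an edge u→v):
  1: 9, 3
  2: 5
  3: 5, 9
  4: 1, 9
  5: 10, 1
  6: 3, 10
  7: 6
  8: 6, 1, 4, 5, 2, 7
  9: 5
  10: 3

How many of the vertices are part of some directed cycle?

A vertex is on a directed cycle iff it belongs to a strongly connected component of size ≥ 2 (or has a self-loop).
The vertices on cycles are {1, 3, 5, 9, 10} — 5 in total.

5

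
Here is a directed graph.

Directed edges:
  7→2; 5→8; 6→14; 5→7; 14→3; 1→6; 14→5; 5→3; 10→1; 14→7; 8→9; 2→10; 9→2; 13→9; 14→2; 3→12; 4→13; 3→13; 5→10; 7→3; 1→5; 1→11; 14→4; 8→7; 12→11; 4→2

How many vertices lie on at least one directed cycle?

12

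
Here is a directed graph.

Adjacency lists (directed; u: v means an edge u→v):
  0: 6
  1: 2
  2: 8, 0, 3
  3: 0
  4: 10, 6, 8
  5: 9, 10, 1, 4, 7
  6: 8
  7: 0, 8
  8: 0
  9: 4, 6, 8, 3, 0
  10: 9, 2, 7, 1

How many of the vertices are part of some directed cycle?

A vertex is on a directed cycle iff it belongs to a strongly connected component of size ≥ 2 (or has a self-loop).
The vertices on cycles are {0, 4, 6, 8, 9, 10} — 6 in total.

6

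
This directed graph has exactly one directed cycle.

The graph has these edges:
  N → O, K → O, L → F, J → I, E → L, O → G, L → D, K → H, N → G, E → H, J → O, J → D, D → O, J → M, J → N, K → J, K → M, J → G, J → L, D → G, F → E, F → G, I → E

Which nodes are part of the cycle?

E, F, L

DFS with gray/black marking from L:
L gray
  F gray
    E gray
      H gray
      H black
      E→L: L is gray → back edge
Back edge closes the cycle L → F → E → L; its vertices are {E, F, L}.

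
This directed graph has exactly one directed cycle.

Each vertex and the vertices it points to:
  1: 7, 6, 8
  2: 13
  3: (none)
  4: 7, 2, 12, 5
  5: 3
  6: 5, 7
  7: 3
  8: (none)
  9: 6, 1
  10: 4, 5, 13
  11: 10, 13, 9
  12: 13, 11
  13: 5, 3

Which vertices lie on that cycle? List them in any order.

4, 10, 11, 12

DFS with gray/black marking from 11:
11 gray
  10 gray
    4 gray
      7 gray
        3 gray
        3 black
      7 black
      2 gray
        13 gray
          5 gray
            5→3: 3 black — skip
          5 black
          13→3: 3 black — skip
        13 black
      2 black
      12 gray
        12→13: 13 black — skip
        12→11: 11 is gray → back edge
Back edge closes the cycle 11 → 10 → 4 → 12 → 11; its vertices are {4, 10, 11, 12}.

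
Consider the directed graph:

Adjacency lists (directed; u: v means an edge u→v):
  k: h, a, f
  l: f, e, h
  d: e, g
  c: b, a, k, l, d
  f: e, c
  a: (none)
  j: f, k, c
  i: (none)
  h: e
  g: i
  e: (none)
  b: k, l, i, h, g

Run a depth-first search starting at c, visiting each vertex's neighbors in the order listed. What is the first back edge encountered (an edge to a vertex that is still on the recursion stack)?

f→c

DFS from c (visiting each vertex's neighbors in the order listed); mark gray on enter, black on exit:
c gray
  b gray
    k gray
      h gray
        e gray
        e black
      h black
      a gray
      a black
      f gray
        f→e: e black — skip
        f→c: c is gray → back edge
First back edge: f → c.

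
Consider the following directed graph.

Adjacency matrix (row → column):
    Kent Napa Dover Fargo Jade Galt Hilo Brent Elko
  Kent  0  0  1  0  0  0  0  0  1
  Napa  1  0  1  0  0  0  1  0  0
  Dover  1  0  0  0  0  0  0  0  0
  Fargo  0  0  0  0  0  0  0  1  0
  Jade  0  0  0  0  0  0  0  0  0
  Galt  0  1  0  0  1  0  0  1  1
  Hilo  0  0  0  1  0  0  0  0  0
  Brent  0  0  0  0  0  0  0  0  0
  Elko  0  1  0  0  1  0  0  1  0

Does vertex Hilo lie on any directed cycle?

Hilo lies on a cycle iff there is a path from Hilo back to itself.
Exploring from Hilo, it never reaches itself; equivalently, its strongly connected component is a singleton.

No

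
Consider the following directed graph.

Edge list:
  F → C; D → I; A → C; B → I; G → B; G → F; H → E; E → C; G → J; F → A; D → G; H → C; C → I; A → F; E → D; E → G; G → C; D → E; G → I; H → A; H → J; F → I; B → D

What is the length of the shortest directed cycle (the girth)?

For each vertex v, BFS finds the shortest path from v back to v.
The shortest such closed walk is E → D → E, length 2.

2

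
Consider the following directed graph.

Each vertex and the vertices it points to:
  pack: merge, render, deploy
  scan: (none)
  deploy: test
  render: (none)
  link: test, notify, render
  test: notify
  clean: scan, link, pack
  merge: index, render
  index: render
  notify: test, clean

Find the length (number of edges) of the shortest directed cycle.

2

For each vertex v, BFS finds the shortest path from v back to v.
The shortest such closed walk is notify → test → notify, length 2.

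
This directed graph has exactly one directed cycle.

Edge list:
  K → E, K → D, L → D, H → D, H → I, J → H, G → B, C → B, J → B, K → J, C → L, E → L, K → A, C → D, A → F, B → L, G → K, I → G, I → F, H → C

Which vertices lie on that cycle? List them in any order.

G, H, I, J, K

DFS with gray/black marking from J:
J gray
  B gray
    L gray
      D gray
      D black
    L black
  B black
  H gray
    H→D: D black — skip
    I gray
      G gray
        G→B: B black — skip
        K gray
          K→D: D black — skip
          K→J: J is gray → back edge
Back edge closes the cycle J → H → I → G → K → J; its vertices are {G, H, I, J, K}.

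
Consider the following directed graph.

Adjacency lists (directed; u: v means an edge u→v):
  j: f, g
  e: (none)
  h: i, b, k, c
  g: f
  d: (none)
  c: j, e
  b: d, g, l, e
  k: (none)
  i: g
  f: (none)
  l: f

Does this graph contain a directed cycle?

No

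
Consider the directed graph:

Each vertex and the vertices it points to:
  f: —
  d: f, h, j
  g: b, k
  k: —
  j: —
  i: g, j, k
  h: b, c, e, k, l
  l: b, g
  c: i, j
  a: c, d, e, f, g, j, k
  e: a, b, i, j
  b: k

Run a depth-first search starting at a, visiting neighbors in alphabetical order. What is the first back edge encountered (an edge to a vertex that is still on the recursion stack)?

e→a

DFS from a (visiting neighbors in alphabetical order); mark gray on enter, black on exit:
a gray
  c gray
    i gray
      g gray
        b gray
          k gray
          k black
        b black
        g→k: k black — skip
      g black
      j gray
      j black
      i→k: k black — skip
    i black
    c→j: j black — skip
  c black
  d gray
    f gray
    f black
    h gray
      h→b: b black — skip
      h→c: c black — skip
      e gray
        e→a: a is gray → back edge
First back edge: e → a.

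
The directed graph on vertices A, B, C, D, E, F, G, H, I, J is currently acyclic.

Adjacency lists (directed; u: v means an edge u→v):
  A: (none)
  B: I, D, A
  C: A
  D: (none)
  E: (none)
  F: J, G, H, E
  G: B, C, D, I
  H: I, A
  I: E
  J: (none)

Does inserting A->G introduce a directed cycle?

Yes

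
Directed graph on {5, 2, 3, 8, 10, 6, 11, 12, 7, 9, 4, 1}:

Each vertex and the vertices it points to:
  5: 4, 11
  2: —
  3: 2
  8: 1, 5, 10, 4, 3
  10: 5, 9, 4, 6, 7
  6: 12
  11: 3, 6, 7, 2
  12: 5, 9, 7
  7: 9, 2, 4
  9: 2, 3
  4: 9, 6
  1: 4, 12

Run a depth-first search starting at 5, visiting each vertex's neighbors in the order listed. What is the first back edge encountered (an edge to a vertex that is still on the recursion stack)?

DFS from 5 (visiting each vertex's neighbors in the order listed); mark gray on enter, black on exit:
5 gray
  4 gray
    9 gray
      2 gray
      2 black
      3 gray
        3→2: 2 black — skip
      3 black
    9 black
    6 gray
      12 gray
        12→5: 5 is gray → back edge
First back edge: 12 → 5.

12->5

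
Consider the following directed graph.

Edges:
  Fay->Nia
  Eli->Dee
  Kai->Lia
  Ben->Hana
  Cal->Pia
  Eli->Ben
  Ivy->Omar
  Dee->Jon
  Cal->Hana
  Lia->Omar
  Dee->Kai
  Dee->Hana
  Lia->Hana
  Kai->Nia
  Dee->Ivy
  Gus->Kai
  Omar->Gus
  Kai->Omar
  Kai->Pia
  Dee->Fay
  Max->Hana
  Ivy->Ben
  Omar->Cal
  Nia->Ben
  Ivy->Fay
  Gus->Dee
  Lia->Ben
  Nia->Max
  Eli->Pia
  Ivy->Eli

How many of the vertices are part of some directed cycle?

7

A vertex is on a directed cycle iff it belongs to a strongly connected component of size ≥ 2 (or has a self-loop).
The vertices on cycles are {Dee, Eli, Gus, Ivy, Kai, Lia, Omar} — 7 in total.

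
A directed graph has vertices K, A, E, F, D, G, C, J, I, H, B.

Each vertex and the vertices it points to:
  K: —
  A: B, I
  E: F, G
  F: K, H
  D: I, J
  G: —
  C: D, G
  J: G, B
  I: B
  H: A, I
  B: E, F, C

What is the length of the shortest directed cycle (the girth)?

For each vertex v, BFS finds the shortest path from v back to v.
The shortest such closed walk is J → B → C → D → J, length 4.

4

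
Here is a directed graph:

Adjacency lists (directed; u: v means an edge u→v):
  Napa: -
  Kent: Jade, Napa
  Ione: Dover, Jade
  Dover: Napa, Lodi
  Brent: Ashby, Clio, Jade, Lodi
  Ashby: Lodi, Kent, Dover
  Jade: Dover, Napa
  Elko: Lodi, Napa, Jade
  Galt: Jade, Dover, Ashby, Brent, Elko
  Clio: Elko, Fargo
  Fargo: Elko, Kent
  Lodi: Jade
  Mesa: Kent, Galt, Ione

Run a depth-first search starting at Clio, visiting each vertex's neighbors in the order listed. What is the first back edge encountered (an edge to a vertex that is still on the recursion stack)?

Dover→Lodi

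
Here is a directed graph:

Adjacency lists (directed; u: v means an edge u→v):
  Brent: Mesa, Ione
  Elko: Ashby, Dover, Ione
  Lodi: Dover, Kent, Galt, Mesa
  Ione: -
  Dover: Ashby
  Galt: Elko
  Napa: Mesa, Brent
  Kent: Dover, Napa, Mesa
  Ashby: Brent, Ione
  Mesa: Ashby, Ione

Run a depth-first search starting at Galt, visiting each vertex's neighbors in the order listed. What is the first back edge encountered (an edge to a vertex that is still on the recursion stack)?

Mesa→Ashby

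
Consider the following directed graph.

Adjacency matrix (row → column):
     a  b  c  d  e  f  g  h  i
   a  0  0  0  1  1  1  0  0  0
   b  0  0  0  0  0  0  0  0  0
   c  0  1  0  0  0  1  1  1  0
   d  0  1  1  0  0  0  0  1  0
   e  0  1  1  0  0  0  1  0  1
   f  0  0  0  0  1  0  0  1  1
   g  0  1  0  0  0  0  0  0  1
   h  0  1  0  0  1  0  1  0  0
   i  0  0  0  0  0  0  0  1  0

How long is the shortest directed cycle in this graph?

For each vertex v, BFS finds the shortest path from v back to v.
The shortest such closed walk is e → i → h → e, length 3.

3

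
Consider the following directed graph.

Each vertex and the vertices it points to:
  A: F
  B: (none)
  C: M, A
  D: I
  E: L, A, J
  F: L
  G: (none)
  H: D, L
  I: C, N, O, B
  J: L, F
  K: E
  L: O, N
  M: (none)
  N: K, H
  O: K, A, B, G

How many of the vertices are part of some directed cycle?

12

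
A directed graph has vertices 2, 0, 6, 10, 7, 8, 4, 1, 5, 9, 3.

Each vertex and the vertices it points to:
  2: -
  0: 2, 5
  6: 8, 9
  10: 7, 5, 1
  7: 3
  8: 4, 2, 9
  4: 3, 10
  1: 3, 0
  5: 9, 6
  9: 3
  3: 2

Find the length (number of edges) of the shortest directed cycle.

5

For each vertex v, BFS finds the shortest path from v back to v.
The shortest such closed walk is 4 → 10 → 5 → 6 → 8 → 4, length 5.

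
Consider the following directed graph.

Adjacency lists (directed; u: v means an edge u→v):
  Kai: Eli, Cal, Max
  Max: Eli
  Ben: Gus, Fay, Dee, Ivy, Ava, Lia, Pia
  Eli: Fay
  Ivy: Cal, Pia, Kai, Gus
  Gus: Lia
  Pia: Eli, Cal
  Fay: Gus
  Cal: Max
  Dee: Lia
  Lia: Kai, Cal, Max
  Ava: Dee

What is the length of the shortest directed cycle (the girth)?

5

For each vertex v, BFS finds the shortest path from v back to v.
The shortest such closed walk is Fay → Gus → Lia → Max → Eli → Fay, length 5.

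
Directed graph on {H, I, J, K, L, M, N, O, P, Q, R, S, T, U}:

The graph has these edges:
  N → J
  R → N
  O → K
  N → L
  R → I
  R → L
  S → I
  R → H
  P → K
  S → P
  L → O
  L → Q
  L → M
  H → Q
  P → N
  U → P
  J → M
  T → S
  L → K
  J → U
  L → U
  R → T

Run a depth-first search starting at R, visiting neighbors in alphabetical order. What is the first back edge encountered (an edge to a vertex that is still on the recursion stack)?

DFS from R (visiting neighbors in alphabetical order); mark gray on enter, black on exit:
R gray
  H gray
    Q gray
    Q black
  H black
  I gray
  I black
  L gray
    K gray
    K black
    M gray
    M black
    O gray
      O→K: K black — skip
    O black
    L→Q: Q black — skip
    U gray
      P gray
        P→K: K black — skip
        N gray
          J gray
            J→M: M black — skip
            J→U: U is gray → back edge
First back edge: J → U.

J->U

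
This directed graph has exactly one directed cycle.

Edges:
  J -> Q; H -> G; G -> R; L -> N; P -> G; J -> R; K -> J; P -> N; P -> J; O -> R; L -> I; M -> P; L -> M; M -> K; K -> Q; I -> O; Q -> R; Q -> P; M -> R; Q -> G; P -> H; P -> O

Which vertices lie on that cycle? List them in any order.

DFS with gray/black marking from Q:
Q gray
  G gray
    R gray
    R black
  G black
  P gray
    H gray
      H→G: G black — skip
    H black
    N gray
    N black
    P→G: G black — skip
    J gray
      J→Q: Q is gray → back edge
Back edge closes the cycle Q → P → J → Q; its vertices are {J, P, Q}.

J, P, Q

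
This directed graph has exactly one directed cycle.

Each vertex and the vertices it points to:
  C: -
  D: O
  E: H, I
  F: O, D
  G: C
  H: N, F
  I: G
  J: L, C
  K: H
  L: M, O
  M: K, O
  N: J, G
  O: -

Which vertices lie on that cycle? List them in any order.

H, J, K, L, M, N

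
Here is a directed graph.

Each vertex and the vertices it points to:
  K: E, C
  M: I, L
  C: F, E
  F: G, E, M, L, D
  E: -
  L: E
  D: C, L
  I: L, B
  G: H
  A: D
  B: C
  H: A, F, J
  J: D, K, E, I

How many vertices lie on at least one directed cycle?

11

A vertex is on a directed cycle iff it belongs to a strongly connected component of size ≥ 2 (or has a self-loop).
The vertices on cycles are {A, B, C, D, F, G, H, I, J, K, M} — 11 in total.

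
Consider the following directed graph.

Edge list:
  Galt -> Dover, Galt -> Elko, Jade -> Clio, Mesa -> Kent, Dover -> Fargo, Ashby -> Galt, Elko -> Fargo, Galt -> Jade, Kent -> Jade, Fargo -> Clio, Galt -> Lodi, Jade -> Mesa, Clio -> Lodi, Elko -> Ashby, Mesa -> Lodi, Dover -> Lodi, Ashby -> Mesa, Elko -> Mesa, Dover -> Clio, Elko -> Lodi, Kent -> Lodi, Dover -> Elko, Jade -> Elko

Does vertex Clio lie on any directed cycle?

Clio lies on a cycle iff there is a path from Clio back to itself.
Exploring from Clio, it never reaches itself; equivalently, its strongly connected component is a singleton.

No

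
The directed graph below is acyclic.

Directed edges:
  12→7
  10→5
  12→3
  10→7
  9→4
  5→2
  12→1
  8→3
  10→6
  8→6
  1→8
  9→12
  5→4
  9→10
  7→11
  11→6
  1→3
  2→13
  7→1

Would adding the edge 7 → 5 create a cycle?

No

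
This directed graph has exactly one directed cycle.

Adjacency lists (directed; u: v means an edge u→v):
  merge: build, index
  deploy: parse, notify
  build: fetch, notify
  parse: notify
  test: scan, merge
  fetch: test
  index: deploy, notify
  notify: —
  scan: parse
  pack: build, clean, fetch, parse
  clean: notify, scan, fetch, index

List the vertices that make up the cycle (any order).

test, build, fetch, merge

DFS with gray/black marking from fetch:
fetch gray
  test gray
    scan gray
      parse gray
        notify gray
        notify black
      parse black
    scan black
    merge gray
      build gray
        build→fetch: fetch is gray → back edge
Back edge closes the cycle fetch → test → merge → build → fetch; its vertices are {test, build, fetch, merge}.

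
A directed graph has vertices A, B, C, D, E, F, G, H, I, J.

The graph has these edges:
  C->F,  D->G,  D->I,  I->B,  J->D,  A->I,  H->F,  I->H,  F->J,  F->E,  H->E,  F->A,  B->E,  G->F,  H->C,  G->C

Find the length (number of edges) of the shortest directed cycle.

For each vertex v, BFS finds the shortest path from v back to v.
The shortest such closed walk is D → G → F → J → D, length 4.

4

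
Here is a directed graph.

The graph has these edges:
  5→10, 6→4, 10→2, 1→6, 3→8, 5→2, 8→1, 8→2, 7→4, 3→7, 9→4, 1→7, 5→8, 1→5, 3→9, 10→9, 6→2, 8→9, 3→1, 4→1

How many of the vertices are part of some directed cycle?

A vertex is on a directed cycle iff it belongs to a strongly connected component of size ≥ 2 (or has a self-loop).
The vertices on cycles are {1, 4, 5, 6, 7, 8, 9, 10} — 8 in total.

8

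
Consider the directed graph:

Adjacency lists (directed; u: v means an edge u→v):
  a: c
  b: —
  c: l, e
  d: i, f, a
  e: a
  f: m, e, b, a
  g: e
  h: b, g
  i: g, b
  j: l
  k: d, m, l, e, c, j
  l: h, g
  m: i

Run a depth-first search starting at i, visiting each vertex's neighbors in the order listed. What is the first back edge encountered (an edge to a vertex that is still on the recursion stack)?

DFS from i (visiting each vertex's neighbors in the order listed); mark gray on enter, black on exit:
i gray
  g gray
    e gray
      a gray
        c gray
          l gray
            h gray
              b gray
              b black
              h→g: g is gray → back edge
First back edge: h → g.

h->g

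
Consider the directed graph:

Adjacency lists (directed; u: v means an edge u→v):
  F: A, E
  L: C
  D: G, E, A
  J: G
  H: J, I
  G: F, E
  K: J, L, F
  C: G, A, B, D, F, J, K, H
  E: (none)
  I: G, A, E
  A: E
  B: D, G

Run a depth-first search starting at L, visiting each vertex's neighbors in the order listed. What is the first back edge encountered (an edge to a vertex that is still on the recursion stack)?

K->L

DFS from L (visiting each vertex's neighbors in the order listed); mark gray on enter, black on exit:
L gray
  C gray
    G gray
      F gray
        A gray
          E gray
          E black
        A black
        F→E: E black — skip
      F black
      G→E: E black — skip
    G black
    C→A: A black — skip
    B gray
      D gray
        D→G: G black — skip
        D→E: E black — skip
        D→A: A black — skip
      D black
      B→G: G black — skip
    B black
    C→D: D black — skip
    C→F: F black — skip
    J gray
      J→G: G black — skip
    J black
    K gray
      K→J: J black — skip
      K→L: L is gray → back edge
First back edge: K → L.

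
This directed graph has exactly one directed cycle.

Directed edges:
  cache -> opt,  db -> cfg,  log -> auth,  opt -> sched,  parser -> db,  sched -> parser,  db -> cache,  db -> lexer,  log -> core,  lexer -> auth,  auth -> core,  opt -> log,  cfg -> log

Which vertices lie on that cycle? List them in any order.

db, opt, cache, sched, parser

DFS with gray/black marking from db:
db gray
  lexer gray
    auth gray
      core gray
      core black
    auth black
  lexer black
  cache gray
    opt gray
      log gray
        log→auth: auth black — skip
        log→core: core black — skip
      log black
      sched gray
        parser gray
          parser→db: db is gray → back edge
Back edge closes the cycle db → cache → opt → sched → parser → db; its vertices are {db, opt, cache, sched, parser}.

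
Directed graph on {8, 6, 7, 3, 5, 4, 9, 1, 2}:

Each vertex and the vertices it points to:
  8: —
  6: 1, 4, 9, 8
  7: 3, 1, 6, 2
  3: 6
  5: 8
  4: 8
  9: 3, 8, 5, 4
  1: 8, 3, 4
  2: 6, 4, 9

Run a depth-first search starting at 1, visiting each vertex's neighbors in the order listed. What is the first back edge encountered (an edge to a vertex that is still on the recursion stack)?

6→1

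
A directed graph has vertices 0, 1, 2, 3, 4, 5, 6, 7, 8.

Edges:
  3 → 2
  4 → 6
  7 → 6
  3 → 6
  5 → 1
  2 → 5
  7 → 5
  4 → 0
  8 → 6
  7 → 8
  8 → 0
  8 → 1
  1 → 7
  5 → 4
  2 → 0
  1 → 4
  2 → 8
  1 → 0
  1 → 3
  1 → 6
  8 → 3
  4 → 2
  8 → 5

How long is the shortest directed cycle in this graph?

3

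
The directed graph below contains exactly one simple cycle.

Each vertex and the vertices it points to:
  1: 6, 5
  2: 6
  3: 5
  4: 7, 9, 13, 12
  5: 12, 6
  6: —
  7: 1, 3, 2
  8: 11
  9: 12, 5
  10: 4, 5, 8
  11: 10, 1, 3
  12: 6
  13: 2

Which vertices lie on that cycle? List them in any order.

8, 10, 11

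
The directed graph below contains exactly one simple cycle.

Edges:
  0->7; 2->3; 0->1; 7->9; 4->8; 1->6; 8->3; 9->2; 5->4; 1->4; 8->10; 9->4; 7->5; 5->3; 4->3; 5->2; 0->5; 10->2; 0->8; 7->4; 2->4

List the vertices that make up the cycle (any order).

DFS with gray/black marking from 8:
8 gray
  3 gray
  3 black
  10 gray
    2 gray
      4 gray
        4→8: 8 is gray → back edge
Back edge closes the cycle 8 → 10 → 2 → 4 → 8; its vertices are {2, 4, 8, 10}.

2, 4, 8, 10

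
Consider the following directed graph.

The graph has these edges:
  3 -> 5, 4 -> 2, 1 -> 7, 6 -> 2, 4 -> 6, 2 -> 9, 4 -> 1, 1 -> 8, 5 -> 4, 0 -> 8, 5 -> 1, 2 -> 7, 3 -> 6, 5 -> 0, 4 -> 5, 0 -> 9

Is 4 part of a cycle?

Yes

4 is on a cycle iff 4 can reach itself via ≥1 edge.
4 → 5 → 4 — yes.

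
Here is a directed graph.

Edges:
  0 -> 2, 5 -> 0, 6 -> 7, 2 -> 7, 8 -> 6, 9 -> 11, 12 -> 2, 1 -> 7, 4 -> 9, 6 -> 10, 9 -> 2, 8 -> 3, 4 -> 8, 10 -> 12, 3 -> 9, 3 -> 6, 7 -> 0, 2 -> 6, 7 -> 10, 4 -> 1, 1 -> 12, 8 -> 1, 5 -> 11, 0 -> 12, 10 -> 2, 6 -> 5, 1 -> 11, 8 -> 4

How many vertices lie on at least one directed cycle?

A vertex is on a directed cycle iff it belongs to a strongly connected component of size ≥ 2 (or has a self-loop).
The vertices on cycles are {0, 2, 4, 5, 6, 7, 8, 10, 12} — 9 in total.

9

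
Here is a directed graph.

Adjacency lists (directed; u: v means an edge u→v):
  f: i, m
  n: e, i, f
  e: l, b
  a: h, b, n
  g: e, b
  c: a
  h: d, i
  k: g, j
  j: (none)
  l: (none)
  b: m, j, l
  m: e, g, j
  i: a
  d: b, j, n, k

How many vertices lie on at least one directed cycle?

10

A vertex is on a directed cycle iff it belongs to a strongly connected component of size ≥ 2 (or has a self-loop).
The vertices on cycles are {a, b, d, e, f, g, h, i, m, n} — 10 in total.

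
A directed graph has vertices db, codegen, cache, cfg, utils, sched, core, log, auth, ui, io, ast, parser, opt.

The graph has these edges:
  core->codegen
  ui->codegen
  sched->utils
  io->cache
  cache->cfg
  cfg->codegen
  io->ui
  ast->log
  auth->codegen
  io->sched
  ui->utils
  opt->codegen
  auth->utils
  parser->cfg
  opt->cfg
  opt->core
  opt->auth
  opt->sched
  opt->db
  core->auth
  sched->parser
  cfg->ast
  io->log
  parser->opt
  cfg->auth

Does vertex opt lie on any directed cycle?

Yes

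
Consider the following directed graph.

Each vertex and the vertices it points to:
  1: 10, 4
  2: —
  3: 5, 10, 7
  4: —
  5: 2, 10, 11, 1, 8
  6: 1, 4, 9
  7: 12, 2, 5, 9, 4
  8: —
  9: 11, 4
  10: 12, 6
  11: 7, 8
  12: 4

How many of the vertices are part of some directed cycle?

7

A vertex is on a directed cycle iff it belongs to a strongly connected component of size ≥ 2 (or has a self-loop).
The vertices on cycles are {1, 5, 6, 7, 9, 10, 11} — 7 in total.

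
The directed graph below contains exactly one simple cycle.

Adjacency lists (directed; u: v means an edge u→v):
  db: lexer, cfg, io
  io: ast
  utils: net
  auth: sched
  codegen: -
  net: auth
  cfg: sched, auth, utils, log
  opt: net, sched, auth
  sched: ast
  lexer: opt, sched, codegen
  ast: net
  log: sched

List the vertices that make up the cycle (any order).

ast, net, auth, sched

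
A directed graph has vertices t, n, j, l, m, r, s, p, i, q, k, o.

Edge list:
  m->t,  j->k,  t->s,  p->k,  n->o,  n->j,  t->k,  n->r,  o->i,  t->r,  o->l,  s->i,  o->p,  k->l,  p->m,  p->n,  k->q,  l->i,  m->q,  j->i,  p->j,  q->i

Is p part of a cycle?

p is on a cycle iff p can reach itself via ≥1 edge.
p → n → o → p — yes.

Yes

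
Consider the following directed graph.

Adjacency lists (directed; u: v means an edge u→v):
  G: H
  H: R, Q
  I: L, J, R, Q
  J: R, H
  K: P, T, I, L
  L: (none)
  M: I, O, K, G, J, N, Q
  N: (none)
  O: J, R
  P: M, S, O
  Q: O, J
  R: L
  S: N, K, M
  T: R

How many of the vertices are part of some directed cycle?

A vertex is on a directed cycle iff it belongs to a strongly connected component of size ≥ 2 (or has a self-loop).
The vertices on cycles are {H, J, K, M, O, P, Q, S} — 8 in total.

8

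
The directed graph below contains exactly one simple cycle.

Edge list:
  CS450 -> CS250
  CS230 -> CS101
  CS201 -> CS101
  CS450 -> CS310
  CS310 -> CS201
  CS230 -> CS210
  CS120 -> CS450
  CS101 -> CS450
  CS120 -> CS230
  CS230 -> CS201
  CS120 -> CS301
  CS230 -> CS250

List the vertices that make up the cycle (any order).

CS101, CS201, CS310, CS450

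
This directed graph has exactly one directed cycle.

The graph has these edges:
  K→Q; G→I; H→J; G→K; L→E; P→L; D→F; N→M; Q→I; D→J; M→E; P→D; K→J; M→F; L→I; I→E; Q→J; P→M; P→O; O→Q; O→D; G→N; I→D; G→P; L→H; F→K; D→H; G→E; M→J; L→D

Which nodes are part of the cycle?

DFS with gray/black marking from I:
I gray
  E gray
  E black
  D gray
    F gray
      K gray
        Q gray
          J gray
          J black
          Q→I: I is gray → back edge
Back edge closes the cycle I → D → F → K → Q → I; its vertices are {D, F, I, K, Q}.

D, F, I, K, Q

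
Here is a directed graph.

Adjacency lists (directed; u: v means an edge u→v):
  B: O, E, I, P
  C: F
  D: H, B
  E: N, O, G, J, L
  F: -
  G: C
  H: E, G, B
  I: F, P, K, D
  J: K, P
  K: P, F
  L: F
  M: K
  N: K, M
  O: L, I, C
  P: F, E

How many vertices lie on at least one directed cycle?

A vertex is on a directed cycle iff it belongs to a strongly connected component of size ≥ 2 (or has a self-loop).
The vertices on cycles are {B, D, E, H, I, J, K, M, N, O, P} — 11 in total.

11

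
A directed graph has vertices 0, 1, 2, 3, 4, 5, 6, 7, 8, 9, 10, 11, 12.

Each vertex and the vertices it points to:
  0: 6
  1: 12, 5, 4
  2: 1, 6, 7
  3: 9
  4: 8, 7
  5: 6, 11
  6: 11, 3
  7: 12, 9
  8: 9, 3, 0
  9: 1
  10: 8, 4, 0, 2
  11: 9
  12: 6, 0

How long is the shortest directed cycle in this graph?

For each vertex v, BFS finds the shortest path from v back to v.
The shortest such closed walk is 4 → 8 → 9 → 1 → 4, length 4.

4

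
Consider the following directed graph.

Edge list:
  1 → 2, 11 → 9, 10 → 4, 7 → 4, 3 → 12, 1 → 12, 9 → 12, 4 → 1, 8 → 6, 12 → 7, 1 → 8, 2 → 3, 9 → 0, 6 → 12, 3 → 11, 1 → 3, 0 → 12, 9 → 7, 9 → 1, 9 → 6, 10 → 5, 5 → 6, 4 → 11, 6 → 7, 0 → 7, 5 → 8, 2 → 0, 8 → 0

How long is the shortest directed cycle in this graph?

4

For each vertex v, BFS finds the shortest path from v back to v.
The shortest such closed walk is 4 → 1 → 12 → 7 → 4, length 4.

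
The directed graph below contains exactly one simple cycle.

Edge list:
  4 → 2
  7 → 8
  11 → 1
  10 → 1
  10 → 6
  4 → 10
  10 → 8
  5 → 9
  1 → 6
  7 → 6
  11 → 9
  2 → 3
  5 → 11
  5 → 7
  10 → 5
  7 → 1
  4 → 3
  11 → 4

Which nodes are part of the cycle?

4, 5, 10, 11

DFS with gray/black marking from 11:
11 gray
  4 gray
    2 gray
      3 gray
      3 black
    2 black
    10 gray
      6 gray
      6 black
      1 gray
        1→6: 6 black — skip
      1 black
      5 gray
        7 gray
          7→6: 6 black — skip
          8 gray
          8 black
          7→1: 1 black — skip
        7 black
        9 gray
        9 black
        5→11: 11 is gray → back edge
Back edge closes the cycle 11 → 4 → 10 → 5 → 11; its vertices are {4, 5, 10, 11}.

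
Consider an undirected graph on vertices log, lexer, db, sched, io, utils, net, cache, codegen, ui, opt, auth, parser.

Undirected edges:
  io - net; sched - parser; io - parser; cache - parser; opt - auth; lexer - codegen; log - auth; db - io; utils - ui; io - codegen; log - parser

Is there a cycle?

DFS, tracking each vertex's parent; an edge to a visited non-parent vertex closes a cycle.
Start from lexer:
visit lexer (parent –)
  visit codegen (parent lexer)
    codegen–lexer: parent, skip
    visit io (parent codegen)
      io–codegen: parent, skip
      visit db (parent io)
        db–io: parent, skip
      visit parser (parent io)
        parser–io: parent, skip
        visit log (parent parser)
          visit auth (parent log)
            auth–log: parent, skip
            visit opt (parent auth)
              opt–auth: parent, skip
          log–parser: parent, skip
        visit cache (parent parser)
          cache–parser: parent, skip
        visit sched (parent parser)
          sched–parser: parent, skip
      visit net (parent io)
        net–io: parent, skip
visit utils (parent –)
  visit ui (parent utils)
    ui–utils: parent, skip
No non-parent visited neighbor found — the graph is a forest.

No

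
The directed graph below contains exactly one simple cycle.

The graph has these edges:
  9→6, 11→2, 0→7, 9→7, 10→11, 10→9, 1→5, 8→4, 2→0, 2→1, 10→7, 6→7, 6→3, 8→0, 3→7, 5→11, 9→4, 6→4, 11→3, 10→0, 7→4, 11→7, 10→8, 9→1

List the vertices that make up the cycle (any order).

1, 2, 5, 11

DFS with gray/black marking from 11:
11 gray
  3 gray
    7 gray
      4 gray
      4 black
    7 black
  3 black
  2 gray
    0 gray
      0→7: 7 black — skip
    0 black
    1 gray
      5 gray
        5→11: 11 is gray → back edge
Back edge closes the cycle 11 → 2 → 1 → 5 → 11; its vertices are {1, 2, 5, 11}.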